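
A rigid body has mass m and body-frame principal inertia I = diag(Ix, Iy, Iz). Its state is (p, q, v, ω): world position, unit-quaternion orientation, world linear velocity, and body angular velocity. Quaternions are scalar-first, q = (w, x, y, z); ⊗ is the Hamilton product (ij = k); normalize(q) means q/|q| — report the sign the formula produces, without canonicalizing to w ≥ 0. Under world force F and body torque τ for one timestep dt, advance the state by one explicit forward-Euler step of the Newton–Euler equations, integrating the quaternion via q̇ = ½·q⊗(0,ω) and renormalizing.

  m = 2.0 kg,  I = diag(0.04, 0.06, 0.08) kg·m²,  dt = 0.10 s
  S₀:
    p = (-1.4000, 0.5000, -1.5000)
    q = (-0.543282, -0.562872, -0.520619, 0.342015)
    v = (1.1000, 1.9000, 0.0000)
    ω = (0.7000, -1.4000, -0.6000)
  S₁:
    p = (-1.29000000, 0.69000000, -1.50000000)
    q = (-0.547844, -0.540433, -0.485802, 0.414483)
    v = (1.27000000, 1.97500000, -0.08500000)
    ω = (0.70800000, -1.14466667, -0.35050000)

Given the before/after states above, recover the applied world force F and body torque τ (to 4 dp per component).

F = (3.4000, 1.5000, -1.7000)
τ = (0.0200, 0.1700, 0.1800)

rate change Δω = (0.00800000, 0.25533333, 0.24950000)
ω₀×(Iω₀) = (0.0168, 0.0168, -0.0196)
τ = I·(Δω/dt) + ω₀×(Iω₀) = (0.0200, 0.1700, 0.1800)
velocity change Δv = (0.17000000, 0.07500000, -0.08500000)
m·(v₁−v₀)/dt = (3.4000, 1.5000, -1.7000)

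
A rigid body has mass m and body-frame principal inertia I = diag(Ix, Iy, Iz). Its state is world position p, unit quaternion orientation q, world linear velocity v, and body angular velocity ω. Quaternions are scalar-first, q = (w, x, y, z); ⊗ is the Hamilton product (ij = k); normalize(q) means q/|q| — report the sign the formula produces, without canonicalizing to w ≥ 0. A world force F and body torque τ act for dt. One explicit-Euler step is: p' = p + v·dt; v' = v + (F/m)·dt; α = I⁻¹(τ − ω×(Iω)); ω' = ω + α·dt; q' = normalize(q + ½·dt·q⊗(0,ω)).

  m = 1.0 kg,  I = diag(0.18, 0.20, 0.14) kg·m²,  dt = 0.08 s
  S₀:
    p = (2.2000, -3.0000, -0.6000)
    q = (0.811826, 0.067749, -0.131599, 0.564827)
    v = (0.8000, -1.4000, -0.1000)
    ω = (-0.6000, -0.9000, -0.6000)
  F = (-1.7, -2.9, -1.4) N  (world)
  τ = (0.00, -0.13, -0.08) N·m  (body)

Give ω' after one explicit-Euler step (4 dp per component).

precession coupling ω×(Iω) = (-0.0324, 0.0144, 0.0108)
angular accel α = (0.1800, -0.7220, -0.6486)
ω' = ω + α·dt = (-0.5856, -0.9578, -0.6519)

ω' = (-0.5856, -0.9578, -0.6519)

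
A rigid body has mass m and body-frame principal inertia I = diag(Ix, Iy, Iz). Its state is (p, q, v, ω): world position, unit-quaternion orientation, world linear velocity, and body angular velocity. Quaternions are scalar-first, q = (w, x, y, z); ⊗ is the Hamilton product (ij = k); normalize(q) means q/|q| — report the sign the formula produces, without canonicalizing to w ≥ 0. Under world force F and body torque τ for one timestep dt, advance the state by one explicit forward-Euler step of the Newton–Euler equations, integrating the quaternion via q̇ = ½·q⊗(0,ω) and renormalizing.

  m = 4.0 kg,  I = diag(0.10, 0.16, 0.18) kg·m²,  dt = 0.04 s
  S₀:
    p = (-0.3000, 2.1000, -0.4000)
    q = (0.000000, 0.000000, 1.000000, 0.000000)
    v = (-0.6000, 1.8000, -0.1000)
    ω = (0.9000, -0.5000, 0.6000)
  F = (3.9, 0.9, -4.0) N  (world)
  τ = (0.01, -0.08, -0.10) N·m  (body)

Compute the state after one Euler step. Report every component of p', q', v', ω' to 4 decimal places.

(τ − ω×Iω)/I = (0.1600, -0.2300, -0.4056)
ω' = ω + α·dt = (0.9064, -0.5092, 0.5838)
Hamilton product q⊗(0,ω) = (0.5000000, 0.6000000, 0.0000000, -0.9000000)
updated quaternion q' = (0.0100, 0.0120, 0.9997, -0.0180)
a = (0.9750, 0.2250, -1.0000)
p' = p + v·dt = (-0.3240, 2.1720, -0.4040)
new velocity v' = (-0.5610, 1.8090, -0.1400)

p' = (-0.3240, 2.1720, -0.4040)
q' = (0.0100, 0.0120, 0.9997, -0.0180)
v' = (-0.5610, 1.8090, -0.1400)
ω' = (0.9064, -0.5092, 0.5838)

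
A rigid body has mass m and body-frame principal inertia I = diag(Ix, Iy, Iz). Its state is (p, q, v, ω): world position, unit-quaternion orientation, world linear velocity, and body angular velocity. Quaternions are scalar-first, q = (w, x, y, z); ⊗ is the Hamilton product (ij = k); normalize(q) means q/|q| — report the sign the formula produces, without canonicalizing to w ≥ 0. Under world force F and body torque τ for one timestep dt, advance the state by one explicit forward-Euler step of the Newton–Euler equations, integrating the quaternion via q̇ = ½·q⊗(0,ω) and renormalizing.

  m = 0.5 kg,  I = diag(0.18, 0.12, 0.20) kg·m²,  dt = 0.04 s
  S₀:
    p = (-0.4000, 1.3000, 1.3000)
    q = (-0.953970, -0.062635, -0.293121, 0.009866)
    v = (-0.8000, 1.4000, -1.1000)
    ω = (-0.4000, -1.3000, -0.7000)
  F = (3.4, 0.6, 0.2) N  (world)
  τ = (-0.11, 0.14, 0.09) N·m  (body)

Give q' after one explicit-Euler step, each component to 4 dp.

q' = (-0.9615, -0.0506, -0.2691, 0.0225)

Hamilton product q⊗(0,ω) = (-0.3992051, 0.5995985, 1.1923701, 0.6319561)
updated quaternion q' = (-0.9615, -0.0506, -0.2691, 0.0225)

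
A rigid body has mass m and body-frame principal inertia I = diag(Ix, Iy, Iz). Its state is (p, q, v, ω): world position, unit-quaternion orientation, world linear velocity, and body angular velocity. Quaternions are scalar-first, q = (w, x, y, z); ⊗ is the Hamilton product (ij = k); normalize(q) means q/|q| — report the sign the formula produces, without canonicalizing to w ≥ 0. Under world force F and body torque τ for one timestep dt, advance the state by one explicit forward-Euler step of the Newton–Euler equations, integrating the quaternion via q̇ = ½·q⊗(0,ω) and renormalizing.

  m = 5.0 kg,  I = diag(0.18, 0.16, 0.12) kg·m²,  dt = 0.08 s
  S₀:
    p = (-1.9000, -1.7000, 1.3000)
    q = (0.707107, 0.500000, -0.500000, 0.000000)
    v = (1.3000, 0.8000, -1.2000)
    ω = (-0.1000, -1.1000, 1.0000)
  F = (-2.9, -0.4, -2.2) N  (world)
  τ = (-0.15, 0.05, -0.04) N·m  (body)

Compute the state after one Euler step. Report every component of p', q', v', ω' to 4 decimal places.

p' = (-1.7960, -1.6360, 1.2040)
q' = (0.6859, 0.4763, -0.5501, 0.0043)
v' = (1.2536, 0.7936, -1.2352)
ω' = (-0.1862, -1.0720, 0.9748)

(τ − ω×Iω)/I = (-1.0778, 0.3500, -0.3150)
ω' = ω + α·dt = (-0.1862, -1.0720, 0.9748)
Hamilton product q⊗(0,ω) = (-0.5000000, -0.5707107, -1.2778177, 0.1071070)
q + ½dt·q⊗(0,ω), renormalized = (0.6859, 0.4763, -0.5501, 0.0043)
a = F/m = (-0.5800, -0.0800, -0.4400)
p + v·dt = (-1.7960, -1.6360, 1.2040)
new velocity v' = (1.2536, 0.7936, -1.2352)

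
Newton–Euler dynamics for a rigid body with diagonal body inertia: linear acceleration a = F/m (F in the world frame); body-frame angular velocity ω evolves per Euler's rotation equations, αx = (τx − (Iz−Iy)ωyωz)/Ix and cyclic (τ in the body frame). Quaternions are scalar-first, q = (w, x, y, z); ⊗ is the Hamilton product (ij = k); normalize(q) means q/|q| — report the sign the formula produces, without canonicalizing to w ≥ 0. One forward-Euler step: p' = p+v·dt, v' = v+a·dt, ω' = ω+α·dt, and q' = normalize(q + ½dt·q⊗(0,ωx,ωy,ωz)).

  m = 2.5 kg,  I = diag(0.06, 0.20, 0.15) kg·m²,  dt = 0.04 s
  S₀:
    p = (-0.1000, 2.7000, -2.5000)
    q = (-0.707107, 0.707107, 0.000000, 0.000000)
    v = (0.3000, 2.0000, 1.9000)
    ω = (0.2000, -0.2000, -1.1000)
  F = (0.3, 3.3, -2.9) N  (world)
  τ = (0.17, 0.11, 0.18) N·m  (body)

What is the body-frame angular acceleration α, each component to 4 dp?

α = (3.0167, 0.4510, 1.2373)

gyro term ω×Iω = (-0.0110, 0.0198, -0.0056)
α = I⁻¹(τ − ω×Iω) = (3.0167, 0.4510, 1.2373)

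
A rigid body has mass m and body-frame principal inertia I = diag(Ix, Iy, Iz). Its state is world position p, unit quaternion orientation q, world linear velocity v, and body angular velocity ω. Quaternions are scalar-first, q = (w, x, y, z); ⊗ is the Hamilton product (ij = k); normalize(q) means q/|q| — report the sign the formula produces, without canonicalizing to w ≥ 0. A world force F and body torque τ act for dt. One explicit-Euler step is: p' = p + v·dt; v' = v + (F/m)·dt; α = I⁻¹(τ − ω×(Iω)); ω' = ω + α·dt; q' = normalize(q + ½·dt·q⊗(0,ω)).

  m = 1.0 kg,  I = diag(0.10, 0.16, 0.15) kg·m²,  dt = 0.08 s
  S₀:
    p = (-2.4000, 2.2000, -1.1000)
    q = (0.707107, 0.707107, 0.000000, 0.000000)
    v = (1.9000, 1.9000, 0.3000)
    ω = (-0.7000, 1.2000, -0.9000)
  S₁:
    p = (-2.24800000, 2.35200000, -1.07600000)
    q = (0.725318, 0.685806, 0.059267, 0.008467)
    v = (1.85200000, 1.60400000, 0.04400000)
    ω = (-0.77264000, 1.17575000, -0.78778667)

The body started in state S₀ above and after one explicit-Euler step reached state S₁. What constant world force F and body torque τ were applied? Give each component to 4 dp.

v₁ − v₀ = (-0.04800000, -0.29600000, -0.25600000)
applied force F = (-0.6000, -3.7000, -3.2000)
rate change Δω = (-0.07264000, -0.02425000, 0.11221333)
I·α + gyro = (-0.0800, -0.0800, 0.1600)

F = (-0.6000, -3.7000, -3.2000)
τ = (-0.0800, -0.0800, 0.1600)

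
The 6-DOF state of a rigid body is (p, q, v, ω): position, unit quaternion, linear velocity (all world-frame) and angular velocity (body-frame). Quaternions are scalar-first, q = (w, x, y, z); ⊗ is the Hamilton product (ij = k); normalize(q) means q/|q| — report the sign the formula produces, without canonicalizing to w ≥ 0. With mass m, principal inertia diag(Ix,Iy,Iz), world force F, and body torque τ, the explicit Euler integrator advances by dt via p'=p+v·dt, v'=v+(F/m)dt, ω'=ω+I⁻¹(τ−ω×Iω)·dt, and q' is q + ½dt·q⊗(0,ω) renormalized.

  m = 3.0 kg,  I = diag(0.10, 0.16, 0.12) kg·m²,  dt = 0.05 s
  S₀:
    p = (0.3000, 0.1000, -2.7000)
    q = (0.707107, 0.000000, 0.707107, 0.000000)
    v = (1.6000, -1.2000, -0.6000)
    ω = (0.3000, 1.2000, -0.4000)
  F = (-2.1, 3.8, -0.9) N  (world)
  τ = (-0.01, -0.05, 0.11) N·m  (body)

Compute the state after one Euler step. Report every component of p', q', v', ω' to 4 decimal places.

p + v·dt = (0.3800, 0.0400, -2.7300)
v' = v + a·dt = (1.5650, -1.1367, -0.6150)
α = I⁻¹(τ − ω×Iω) = (-0.2920, -0.3275, 0.7367)
new body rate ω' = (0.2854, 1.1836, -0.3632)
q⊗(0,ω) = (-0.8485284, -0.0707107, 0.8485284, -0.4949749)
updated quaternion q' = (0.6855, -0.0018, 0.7279, -0.0124)

p' = (0.3800, 0.0400, -2.7300)
q' = (0.6855, -0.0018, 0.7279, -0.0124)
v' = (1.5650, -1.1367, -0.6150)
ω' = (0.2854, 1.1836, -0.3632)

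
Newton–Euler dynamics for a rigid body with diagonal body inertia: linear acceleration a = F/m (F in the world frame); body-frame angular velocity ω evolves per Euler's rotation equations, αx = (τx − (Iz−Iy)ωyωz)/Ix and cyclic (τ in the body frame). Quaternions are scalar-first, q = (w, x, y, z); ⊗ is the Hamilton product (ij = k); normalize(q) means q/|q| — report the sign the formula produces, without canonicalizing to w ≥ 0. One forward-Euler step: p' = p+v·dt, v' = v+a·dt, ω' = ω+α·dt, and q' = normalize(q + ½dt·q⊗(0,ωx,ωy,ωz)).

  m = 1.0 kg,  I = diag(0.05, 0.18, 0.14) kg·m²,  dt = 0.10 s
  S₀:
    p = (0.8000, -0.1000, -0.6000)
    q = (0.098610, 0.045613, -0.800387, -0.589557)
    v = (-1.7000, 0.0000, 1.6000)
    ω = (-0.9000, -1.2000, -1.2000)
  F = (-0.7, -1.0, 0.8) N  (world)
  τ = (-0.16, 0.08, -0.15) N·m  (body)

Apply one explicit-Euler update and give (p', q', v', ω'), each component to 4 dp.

linear accel F/m = (-0.7000, -1.0000, 0.8000)
p + v·dt = (0.6300, -0.1000, -0.4400)
v + (F/m)dt = (-1.7700, -0.1000, 1.6800)
ω×(Iω) gyroscopic = (-0.0576, -0.0972, 0.1404)
angular accel α = (-2.0480, 0.9844, -2.0743)
new body rate ω' = (-1.1048, -1.1016, -1.4074)
q⊗(0,ω) = (-1.6268811, 0.1642470, 0.4670049, -0.8934159)
q + ½dt·q⊗(0,ω), renormalized = (0.0172, 0.0536, -0.7735, -0.6313)

p' = (0.6300, -0.1000, -0.4400)
q' = (0.0172, 0.0536, -0.7735, -0.6313)
v' = (-1.7700, -0.1000, 1.6800)
ω' = (-1.1048, -1.1016, -1.4074)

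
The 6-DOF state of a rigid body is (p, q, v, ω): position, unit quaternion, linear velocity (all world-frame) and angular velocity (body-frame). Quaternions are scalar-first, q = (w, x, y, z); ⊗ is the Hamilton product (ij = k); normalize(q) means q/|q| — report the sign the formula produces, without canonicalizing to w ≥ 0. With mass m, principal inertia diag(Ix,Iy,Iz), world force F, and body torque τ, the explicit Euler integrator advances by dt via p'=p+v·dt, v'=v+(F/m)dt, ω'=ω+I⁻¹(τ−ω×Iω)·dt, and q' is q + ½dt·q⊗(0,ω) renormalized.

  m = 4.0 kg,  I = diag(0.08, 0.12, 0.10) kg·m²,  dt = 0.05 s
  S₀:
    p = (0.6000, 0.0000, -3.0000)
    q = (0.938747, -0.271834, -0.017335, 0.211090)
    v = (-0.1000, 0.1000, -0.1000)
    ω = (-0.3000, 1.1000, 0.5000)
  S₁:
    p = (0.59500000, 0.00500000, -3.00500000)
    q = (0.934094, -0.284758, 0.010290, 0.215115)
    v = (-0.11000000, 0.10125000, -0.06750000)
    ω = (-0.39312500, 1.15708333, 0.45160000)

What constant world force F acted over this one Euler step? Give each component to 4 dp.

F = (-0.8000, 0.1000, 2.6000)

v₁ − v₀ = (-0.01000000, 0.00125000, 0.03250000)
F = m·Δv/dt = (-0.8000, 0.1000, 2.6000)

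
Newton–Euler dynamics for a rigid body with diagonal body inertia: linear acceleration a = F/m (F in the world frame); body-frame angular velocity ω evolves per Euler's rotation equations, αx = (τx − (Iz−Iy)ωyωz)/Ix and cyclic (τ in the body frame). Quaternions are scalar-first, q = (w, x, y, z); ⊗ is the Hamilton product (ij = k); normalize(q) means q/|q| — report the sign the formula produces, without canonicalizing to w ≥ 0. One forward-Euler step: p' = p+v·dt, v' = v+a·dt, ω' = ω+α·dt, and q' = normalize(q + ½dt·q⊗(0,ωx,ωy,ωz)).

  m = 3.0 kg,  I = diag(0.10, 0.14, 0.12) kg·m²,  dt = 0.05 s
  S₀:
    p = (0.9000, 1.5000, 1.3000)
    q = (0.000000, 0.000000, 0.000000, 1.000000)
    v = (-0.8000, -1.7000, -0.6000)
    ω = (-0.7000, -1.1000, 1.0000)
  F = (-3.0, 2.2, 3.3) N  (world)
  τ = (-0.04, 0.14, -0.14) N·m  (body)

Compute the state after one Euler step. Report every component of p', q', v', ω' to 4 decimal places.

α = I⁻¹(τ − ω×Iω) = (-0.6200, 0.9000, -1.4233)
ω + α·dt = (-0.7310, -1.0550, 0.9288)
2q̇ = q⊗(0,ω) = (-1.0000000, 1.1000000, -0.7000000, 0.0000000)
updated quaternion q' = (-0.0250, 0.0275, -0.0175, 0.9992)
linear accel F/m = (-1.0000, 0.7333, 1.1000)
new position p' = (0.8600, 1.4150, 1.2700)
new velocity v' = (-0.8500, -1.6633, -0.5450)

p' = (0.8600, 1.4150, 1.2700)
q' = (-0.0250, 0.0275, -0.0175, 0.9992)
v' = (-0.8500, -1.6633, -0.5450)
ω' = (-0.7310, -1.0550, 0.9288)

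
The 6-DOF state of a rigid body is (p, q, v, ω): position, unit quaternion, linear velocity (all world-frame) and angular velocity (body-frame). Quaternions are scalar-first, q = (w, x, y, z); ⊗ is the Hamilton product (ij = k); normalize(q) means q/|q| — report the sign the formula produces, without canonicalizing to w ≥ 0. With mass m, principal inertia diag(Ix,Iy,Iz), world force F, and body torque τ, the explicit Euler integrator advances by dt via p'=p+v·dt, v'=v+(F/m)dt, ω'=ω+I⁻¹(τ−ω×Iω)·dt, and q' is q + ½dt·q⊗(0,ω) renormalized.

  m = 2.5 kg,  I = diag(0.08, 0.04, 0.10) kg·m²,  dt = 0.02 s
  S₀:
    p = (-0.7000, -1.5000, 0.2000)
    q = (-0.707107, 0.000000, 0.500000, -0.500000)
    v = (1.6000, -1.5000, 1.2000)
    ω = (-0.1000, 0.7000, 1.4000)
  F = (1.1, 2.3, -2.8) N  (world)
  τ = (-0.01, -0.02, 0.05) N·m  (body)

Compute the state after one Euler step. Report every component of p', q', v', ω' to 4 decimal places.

linear accel F/m = (0.4400, 0.9200, -1.1200)
p + v·dt = (-0.6680, -1.5300, 0.2240)
v + (F/m)dt = (1.6088, -1.4816, 1.1776)
ω×(Iω) gyroscopic = (0.0588, 0.0028, 0.0028)
angular accel α = (-0.8600, -0.5700, 0.4720)
ω + α·dt = (-0.1172, 0.6886, 1.4094)
2q̇ = q⊗(0,ω) = (0.3500000, 1.1207107, -0.4449749, -0.9399498)
updated quaternion q' = (-0.7035, 0.0112, 0.4955, -0.5093)

p' = (-0.6680, -1.5300, 0.2240)
q' = (-0.7035, 0.0112, 0.4955, -0.5093)
v' = (1.6088, -1.4816, 1.1776)
ω' = (-0.1172, 0.6886, 1.4094)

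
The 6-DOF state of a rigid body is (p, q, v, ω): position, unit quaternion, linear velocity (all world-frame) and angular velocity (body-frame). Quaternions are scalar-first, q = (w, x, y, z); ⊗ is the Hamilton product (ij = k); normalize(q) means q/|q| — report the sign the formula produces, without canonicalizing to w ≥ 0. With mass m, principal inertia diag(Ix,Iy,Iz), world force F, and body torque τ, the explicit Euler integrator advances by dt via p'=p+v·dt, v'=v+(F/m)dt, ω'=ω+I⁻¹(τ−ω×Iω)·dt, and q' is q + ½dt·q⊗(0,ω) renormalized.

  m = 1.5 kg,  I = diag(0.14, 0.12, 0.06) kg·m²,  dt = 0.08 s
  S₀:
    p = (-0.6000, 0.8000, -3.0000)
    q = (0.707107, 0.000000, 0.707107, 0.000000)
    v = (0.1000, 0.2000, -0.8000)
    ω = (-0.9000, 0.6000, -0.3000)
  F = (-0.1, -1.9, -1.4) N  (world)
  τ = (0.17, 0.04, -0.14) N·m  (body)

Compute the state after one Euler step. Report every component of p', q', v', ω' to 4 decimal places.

p' = (-0.5920, 0.8160, -3.0640)
q' = (0.6894, -0.0339, 0.7233, 0.0170)
v' = (0.0947, 0.0987, -0.8747)
ω' = (-0.8090, 0.6123, -0.5011)

gyro term ω×Iω = (0.0108, 0.0216, 0.0108)
α = I⁻¹(τ − ω×Iω) = (1.1371, 0.1533, -2.5133)
new body rate ω' = (-0.8090, 0.6123, -0.5011)
2q̇ = q⊗(0,ω) = (-0.4242642, -0.8485284, 0.4242642, 0.4242642)
q + ½dt·q⊗(0,ω), renormalized = (0.6894, -0.0339, 0.7233, 0.0170)
a = F/m = (-0.0667, -1.2667, -0.9333)
p + v·dt = (-0.5920, 0.8160, -3.0640)
v' = v + a·dt = (0.0947, 0.0987, -0.8747)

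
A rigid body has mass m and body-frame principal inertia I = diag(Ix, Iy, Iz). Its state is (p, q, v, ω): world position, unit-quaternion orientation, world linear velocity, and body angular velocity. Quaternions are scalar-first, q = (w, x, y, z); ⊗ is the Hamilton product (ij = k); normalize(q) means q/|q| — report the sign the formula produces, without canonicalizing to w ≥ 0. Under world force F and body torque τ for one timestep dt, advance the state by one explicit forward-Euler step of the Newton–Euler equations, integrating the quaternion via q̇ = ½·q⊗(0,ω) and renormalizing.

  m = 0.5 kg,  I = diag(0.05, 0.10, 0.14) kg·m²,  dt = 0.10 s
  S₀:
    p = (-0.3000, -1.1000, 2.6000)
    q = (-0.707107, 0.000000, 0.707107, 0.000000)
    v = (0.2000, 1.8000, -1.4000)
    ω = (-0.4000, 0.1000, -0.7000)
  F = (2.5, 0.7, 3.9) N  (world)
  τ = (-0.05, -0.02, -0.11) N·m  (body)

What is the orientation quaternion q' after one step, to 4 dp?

2q̇ = q⊗(0,ω) = (-0.0707107, -0.2121321, -0.0707107, 0.7778177)
q' = normalize(q + ½dt·q⊗(0,ω)) = (-0.7101, -0.0106, 0.7030, 0.0389)

q' = (-0.7101, -0.0106, 0.7030, 0.0389)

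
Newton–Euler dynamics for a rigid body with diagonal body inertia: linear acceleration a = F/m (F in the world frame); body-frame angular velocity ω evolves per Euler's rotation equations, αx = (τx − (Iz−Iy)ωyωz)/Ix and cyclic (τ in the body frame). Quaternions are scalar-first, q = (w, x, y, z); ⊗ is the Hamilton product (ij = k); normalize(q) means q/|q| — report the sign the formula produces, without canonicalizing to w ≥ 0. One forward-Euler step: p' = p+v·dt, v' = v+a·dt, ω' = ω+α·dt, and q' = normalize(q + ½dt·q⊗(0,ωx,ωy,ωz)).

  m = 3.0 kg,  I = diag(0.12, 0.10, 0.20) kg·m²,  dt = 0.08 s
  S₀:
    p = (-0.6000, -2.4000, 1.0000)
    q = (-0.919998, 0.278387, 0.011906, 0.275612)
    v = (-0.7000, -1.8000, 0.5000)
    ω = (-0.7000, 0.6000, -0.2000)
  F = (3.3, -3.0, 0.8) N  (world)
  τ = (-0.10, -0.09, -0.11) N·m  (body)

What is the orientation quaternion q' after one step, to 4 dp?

2q̇ = q⊗(0,ω) = (0.2428497, 0.4762502, -0.6892498, 0.3593660)
updated quaternion q' = (-0.9096, 0.2972, -0.0157, 0.2898)

q' = (-0.9096, 0.2972, -0.0157, 0.2898)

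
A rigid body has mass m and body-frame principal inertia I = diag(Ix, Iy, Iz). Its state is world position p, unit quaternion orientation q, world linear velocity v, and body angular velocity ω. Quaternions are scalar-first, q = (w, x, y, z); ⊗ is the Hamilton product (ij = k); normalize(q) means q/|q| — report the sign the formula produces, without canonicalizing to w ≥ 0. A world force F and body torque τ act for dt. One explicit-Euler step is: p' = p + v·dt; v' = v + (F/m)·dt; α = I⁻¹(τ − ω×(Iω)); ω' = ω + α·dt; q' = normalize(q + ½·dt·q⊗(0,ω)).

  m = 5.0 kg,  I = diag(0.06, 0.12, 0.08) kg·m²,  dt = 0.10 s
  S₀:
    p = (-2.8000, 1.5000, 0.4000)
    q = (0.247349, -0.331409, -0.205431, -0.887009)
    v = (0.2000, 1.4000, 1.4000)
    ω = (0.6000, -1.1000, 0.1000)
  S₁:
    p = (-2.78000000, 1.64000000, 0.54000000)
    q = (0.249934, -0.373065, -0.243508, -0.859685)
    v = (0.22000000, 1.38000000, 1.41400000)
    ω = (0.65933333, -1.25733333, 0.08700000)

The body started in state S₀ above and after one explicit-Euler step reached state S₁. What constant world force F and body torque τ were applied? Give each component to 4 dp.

rate change Δω = (0.05933333, -0.15733333, -0.01300000)
gyro term ω₀×Iω₀ = (0.0044, -0.0012, -0.0396)
applied torque τ = (0.0400, -0.1900, -0.0500)
Δv = v₁−v₀ = (0.02000000, -0.02000000, 0.01400000)
applied force F = (1.0000, -1.0000, 0.7000)

F = (1.0000, -1.0000, 0.7000)
τ = (0.0400, -0.1900, -0.0500)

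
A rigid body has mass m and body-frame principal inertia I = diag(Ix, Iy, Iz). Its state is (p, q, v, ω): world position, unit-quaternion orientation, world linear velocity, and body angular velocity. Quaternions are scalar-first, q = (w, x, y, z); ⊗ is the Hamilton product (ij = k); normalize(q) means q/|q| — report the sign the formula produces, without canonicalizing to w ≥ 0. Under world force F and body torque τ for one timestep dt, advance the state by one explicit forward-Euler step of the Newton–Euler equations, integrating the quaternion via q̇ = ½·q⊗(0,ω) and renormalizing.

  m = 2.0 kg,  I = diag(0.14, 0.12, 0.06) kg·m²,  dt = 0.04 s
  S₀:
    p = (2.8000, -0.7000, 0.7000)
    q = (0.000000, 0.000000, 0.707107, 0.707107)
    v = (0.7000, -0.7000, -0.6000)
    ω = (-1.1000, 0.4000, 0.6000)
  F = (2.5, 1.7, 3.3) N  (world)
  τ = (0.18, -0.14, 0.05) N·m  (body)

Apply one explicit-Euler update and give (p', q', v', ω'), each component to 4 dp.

precession coupling ω×(Iω) = (-0.0144, -0.0528, 0.0088)
angular accel α = (1.3886, -0.7267, 0.6867)
new body rate ω' = (-1.0445, 0.3709, 0.6275)
Hamilton product q⊗(0,ω) = (-0.7071070, 0.1414214, -0.7778177, 0.7778177)
updated quaternion q' = (-0.0141, 0.0028, 0.6913, 0.7224)
a = F/m = (1.2500, 0.8500, 1.6500)
p' = p + v·dt = (2.8280, -0.7280, 0.6760)
v + (F/m)dt = (0.7500, -0.6660, -0.5340)

p' = (2.8280, -0.7280, 0.6760)
q' = (-0.0141, 0.0028, 0.6913, 0.7224)
v' = (0.7500, -0.6660, -0.5340)
ω' = (-1.0445, 0.3709, 0.6275)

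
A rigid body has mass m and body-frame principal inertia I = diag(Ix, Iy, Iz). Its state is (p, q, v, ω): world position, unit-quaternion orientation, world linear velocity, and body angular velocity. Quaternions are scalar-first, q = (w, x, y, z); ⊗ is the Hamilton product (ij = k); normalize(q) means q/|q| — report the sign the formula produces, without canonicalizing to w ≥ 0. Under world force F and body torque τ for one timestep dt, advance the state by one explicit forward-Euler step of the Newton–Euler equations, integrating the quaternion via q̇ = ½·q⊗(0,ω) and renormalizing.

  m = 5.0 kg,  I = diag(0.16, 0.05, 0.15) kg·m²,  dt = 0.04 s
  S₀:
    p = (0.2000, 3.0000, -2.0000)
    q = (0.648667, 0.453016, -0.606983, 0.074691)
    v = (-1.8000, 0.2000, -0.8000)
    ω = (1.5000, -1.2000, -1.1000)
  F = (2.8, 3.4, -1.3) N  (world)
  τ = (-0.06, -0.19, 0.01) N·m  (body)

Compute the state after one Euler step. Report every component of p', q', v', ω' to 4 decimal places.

p' = (0.1280, 3.0080, -2.0320)
q' = (0.6215, 0.4871, -0.6097, 0.0677)
v' = (-1.7776, 0.2272, -0.8104)
ω' = (1.4520, -1.3388, -1.1501)

a = F/m = (0.5600, 0.6800, -0.2600)
p + v·dt = (0.1280, 3.0080, -2.0320)
new velocity v' = (-1.7776, 0.2272, -0.8104)
precession coupling ω×(Iω) = (0.1320, -0.0165, 0.1980)
angular accel α = (-1.2000, -3.4700, -1.2533)
new body rate ω' = (1.4520, -1.3388, -1.1501)
2q̇ = q⊗(0,ω) = (-1.3257435, 1.7303110, -0.1680463, -0.3466784)
updated quaternion q' = (0.6215, 0.4871, -0.6097, 0.0677)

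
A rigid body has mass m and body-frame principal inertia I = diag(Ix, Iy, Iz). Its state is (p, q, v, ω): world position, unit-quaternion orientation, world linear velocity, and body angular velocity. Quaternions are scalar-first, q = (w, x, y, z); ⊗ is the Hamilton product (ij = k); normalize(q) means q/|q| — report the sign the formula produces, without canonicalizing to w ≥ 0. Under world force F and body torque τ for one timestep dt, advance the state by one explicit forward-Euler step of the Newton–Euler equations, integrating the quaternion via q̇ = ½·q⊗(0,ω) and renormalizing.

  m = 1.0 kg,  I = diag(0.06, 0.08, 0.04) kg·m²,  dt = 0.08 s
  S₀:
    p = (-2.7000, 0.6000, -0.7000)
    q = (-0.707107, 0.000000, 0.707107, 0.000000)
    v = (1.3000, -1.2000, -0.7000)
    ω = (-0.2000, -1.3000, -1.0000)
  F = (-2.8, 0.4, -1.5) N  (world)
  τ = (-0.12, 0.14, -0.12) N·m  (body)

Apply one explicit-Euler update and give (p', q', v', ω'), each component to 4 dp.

α = I⁻¹(τ − ω×Iω) = (-1.1333, 1.7000, -3.1300)
ω' = ω + α·dt = (-0.2907, -1.1640, -1.2504)
q⊗(0,ω) = (0.9192391, -0.5656856, 0.9192391, 0.8485284)
q + ½dt·q⊗(0,ω), renormalized = (-0.6689, -0.0226, 0.7423, 0.0339)
p' = p + v·dt = (-2.5960, 0.5040, -0.7560)
v' = v + a·dt = (1.0760, -1.1680, -0.8200)

p' = (-2.5960, 0.5040, -0.7560)
q' = (-0.6689, -0.0226, 0.7423, 0.0339)
v' = (1.0760, -1.1680, -0.8200)
ω' = (-0.2907, -1.1640, -1.2504)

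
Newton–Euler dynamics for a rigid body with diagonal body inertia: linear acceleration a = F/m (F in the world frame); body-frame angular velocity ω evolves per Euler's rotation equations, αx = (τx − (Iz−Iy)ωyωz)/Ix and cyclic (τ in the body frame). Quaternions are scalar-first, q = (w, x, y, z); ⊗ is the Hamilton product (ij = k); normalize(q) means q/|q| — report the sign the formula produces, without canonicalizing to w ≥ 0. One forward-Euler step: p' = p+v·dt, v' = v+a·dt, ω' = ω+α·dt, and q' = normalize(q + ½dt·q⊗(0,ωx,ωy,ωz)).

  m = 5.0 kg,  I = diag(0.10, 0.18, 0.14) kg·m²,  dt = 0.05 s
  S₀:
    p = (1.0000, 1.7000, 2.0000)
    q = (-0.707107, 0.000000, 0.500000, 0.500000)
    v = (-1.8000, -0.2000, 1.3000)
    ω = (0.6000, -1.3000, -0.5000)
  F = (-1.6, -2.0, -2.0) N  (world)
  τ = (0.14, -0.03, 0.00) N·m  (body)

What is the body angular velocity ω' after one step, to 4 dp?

ω×(Iω) gyroscopic = (-0.0260, 0.0120, -0.0624)
(τ − ω×Iω)/I = (1.6600, -0.2333, 0.4457)
new body rate ω' = (0.6830, -1.3117, -0.4777)

ω' = (0.6830, -1.3117, -0.4777)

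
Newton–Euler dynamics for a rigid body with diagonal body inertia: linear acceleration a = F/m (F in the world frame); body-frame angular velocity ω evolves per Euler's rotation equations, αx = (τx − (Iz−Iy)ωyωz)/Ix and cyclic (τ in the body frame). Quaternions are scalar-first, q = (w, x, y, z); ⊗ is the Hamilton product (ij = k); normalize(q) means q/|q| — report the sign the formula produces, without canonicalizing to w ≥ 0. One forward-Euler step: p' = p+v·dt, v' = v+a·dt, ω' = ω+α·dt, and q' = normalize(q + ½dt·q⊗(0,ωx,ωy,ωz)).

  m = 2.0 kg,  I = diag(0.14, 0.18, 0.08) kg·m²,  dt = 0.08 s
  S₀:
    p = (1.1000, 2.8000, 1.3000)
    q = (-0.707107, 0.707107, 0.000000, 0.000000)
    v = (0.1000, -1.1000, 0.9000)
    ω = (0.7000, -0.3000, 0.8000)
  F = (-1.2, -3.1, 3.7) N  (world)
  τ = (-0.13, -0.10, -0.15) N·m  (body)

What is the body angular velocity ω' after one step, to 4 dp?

precession coupling ω×(Iω) = (0.0240, 0.0336, -0.0084)
α = I⁻¹(τ − ω×Iω) = (-1.1000, -0.7422, -1.7700)
new body rate ω' = (0.6120, -0.3594, 0.6584)

ω' = (0.6120, -0.3594, 0.6584)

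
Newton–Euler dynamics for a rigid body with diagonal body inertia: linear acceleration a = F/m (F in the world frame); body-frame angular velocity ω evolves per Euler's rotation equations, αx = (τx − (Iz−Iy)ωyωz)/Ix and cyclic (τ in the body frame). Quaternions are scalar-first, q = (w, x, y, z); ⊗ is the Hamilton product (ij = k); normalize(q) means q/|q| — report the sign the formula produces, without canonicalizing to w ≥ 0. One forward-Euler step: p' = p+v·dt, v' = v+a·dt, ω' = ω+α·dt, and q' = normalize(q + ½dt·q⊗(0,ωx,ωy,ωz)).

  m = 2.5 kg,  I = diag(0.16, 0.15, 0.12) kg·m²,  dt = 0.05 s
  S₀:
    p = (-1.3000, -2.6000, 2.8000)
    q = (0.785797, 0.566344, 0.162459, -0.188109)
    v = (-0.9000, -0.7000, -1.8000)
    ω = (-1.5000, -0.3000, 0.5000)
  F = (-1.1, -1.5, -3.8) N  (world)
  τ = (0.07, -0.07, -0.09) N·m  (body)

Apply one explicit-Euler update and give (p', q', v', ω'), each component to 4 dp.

a = F/m = (-0.4400, -0.6000, -1.5200)
new position p' = (-1.3450, -2.6350, 2.7100)
v + (F/m)dt = (-0.9220, -0.7300, -1.8760)
gyro term ω×Iω = (0.0045, -0.0300, -0.0045)
(τ − ω×Iω)/I = (0.4094, -0.2667, -0.7125)
new body rate ω' = (-1.4795, -0.3133, 0.4644)
2q̇ = q⊗(0,ω) = (0.9923082, -1.1538987, -0.2367476, 0.4666838)
q + ½dt·q⊗(0,ω), renormalized = (0.8099, 0.5371, 0.1564, -0.1763)

p' = (-1.3450, -2.6350, 2.7100)
q' = (0.8099, 0.5371, 0.1564, -0.1763)
v' = (-0.9220, -0.7300, -1.8760)
ω' = (-1.4795, -0.3133, 0.4644)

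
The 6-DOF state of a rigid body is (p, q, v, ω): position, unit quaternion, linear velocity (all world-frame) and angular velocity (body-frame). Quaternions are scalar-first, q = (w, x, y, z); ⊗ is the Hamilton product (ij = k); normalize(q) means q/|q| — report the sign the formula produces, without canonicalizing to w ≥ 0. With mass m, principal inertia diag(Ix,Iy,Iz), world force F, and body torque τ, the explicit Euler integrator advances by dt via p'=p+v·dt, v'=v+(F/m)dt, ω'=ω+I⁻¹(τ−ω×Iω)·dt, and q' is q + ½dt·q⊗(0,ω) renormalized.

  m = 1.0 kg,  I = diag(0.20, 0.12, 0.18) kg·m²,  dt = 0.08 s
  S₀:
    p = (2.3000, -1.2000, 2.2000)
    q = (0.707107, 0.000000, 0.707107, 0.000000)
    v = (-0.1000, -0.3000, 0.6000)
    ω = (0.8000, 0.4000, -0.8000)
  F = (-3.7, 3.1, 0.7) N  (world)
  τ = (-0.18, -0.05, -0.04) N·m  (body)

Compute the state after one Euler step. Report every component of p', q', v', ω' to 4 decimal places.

ω×(Iω) gyroscopic = (-0.0192, -0.0128, -0.0256)
(τ − ω×Iω)/I = (-0.8040, -0.3100, -0.0800)
new body rate ω' = (0.7357, 0.3752, -0.8064)
Hamilton product q⊗(0,ω) = (-0.2828428, 0.0000000, 0.2828428, -1.1313712)
updated quaternion q' = (0.6950, 0.0000, 0.7176, -0.0452)
new position p' = (2.2920, -1.2240, 2.2480)
v + (F/m)dt = (-0.3960, -0.0520, 0.6560)

p' = (2.2920, -1.2240, 2.2480)
q' = (0.6950, 0.0000, 0.7176, -0.0452)
v' = (-0.3960, -0.0520, 0.6560)
ω' = (0.7357, 0.3752, -0.8064)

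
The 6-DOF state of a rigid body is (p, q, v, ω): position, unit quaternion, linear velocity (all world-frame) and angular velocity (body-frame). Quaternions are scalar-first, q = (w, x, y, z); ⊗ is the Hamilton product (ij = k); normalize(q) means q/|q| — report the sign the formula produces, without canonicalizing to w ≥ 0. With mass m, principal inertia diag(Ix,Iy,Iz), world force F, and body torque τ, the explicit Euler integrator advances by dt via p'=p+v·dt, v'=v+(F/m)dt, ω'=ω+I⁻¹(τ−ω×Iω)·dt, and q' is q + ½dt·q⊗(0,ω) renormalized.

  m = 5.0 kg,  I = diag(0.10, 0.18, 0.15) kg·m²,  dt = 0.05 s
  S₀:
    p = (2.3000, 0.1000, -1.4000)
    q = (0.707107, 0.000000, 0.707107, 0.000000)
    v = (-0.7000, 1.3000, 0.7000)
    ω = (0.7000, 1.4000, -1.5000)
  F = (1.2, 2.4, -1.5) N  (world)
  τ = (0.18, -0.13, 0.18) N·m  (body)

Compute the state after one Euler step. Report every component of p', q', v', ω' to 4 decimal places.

p' = p + v·dt = (2.2650, 0.1650, -1.3650)
new velocity v' = (-0.6880, 1.3240, 0.6850)
precession coupling ω×(Iω) = (0.0630, 0.0525, 0.0784)
α = I⁻¹(τ − ω×Iω) = (1.1700, -1.0139, 0.6773)
ω + α·dt = (0.7585, 1.3493, -1.4661)
Hamilton product q⊗(0,ω) = (-0.9899498, -0.5656856, 0.9899498, -1.5556354)
q + ½dt·q⊗(0,ω), renormalized = (0.6814, -0.0141, 0.7308, -0.0388)

p' = (2.2650, 0.1650, -1.3650)
q' = (0.6814, -0.0141, 0.7308, -0.0388)
v' = (-0.6880, 1.3240, 0.6850)
ω' = (0.7585, 1.3493, -1.4661)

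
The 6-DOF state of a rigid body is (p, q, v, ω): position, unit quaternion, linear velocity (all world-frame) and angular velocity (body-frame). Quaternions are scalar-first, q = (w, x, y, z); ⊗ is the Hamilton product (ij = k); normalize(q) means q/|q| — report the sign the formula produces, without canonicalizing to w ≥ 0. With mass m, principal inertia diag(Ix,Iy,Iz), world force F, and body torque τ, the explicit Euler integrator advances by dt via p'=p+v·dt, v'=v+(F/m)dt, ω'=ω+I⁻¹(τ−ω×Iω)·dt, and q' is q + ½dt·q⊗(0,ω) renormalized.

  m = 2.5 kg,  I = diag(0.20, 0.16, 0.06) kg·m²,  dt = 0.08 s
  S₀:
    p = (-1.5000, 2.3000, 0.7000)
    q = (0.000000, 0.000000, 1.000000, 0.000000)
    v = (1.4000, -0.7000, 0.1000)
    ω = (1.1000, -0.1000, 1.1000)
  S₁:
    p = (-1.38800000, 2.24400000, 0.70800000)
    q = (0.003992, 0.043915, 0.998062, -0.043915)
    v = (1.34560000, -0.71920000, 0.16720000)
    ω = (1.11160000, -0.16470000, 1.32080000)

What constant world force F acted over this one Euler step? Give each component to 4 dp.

velocity change Δv = (-0.05440000, -0.01920000, 0.06720000)
m·(v₁−v₀)/dt = (-1.7000, -0.6000, 2.1000)

F = (-1.7000, -0.6000, 2.1000)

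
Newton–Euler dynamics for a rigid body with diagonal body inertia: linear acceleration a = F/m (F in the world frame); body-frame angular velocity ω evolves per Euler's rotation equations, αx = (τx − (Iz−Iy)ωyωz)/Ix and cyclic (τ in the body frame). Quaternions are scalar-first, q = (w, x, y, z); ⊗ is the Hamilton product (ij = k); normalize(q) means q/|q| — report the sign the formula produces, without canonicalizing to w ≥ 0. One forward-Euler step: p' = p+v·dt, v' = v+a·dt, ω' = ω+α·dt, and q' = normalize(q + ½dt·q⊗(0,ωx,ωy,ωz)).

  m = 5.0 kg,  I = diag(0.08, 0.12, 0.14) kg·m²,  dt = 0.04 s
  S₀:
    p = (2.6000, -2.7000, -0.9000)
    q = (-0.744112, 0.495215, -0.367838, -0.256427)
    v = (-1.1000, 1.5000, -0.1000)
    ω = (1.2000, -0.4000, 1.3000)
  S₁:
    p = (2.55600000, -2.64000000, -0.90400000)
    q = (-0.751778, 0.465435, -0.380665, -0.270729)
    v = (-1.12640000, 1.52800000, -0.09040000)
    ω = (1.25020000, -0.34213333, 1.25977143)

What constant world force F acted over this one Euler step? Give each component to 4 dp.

F = (-3.3000, 3.5000, 1.2000)

velocity change Δv = (-0.02640000, 0.02800000, 0.00960000)
applied force F = (-3.3000, 3.5000, 1.2000)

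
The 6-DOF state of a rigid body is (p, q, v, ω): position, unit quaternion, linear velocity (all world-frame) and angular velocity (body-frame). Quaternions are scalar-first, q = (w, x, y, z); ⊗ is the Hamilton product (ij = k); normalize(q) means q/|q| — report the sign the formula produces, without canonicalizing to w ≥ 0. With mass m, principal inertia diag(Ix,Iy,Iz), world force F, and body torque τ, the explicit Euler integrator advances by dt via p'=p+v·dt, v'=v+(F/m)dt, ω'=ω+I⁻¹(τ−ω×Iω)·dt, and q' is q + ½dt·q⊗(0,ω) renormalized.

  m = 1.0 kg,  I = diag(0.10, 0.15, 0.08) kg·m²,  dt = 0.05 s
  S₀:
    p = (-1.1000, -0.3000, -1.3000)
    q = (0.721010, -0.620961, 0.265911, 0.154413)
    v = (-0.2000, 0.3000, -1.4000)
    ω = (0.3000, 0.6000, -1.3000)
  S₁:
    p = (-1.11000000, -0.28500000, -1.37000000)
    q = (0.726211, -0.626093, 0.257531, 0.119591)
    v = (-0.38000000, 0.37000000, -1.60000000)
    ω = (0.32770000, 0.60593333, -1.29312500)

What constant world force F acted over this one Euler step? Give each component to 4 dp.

F = (-3.6000, 1.4000, -4.0000)

Δv = v₁−v₀ = (-0.18000000, 0.07000000, -0.20000000)
applied force F = (-3.6000, 1.4000, -4.0000)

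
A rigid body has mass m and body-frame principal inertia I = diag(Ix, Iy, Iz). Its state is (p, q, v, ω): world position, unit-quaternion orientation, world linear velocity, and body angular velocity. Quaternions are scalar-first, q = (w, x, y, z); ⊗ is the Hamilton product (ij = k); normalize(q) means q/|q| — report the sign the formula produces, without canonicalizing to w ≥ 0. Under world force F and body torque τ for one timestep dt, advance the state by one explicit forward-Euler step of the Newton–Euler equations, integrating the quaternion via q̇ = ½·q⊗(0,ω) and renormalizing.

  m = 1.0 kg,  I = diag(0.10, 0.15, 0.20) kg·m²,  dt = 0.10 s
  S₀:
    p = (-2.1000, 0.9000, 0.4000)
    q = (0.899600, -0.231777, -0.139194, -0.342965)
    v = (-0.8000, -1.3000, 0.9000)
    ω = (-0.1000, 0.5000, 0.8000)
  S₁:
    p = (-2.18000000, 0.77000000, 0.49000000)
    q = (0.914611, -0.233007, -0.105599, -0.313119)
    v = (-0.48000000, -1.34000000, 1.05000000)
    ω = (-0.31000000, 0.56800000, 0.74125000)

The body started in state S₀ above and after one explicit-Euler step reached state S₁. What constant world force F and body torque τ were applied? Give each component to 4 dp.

F = (3.2000, -0.4000, 1.5000)
τ = (-0.1900, 0.1100, -0.1200)

rate change Δω = (-0.21000000, 0.06800000, -0.05875000)
ω₀×(Iω₀) = (0.0200, 0.0080, -0.0025)
I·α + gyro = (-0.1900, 0.1100, -0.1200)
velocity change Δv = (0.32000000, -0.04000000, 0.15000000)
applied force F = (3.2000, -0.4000, 1.5000)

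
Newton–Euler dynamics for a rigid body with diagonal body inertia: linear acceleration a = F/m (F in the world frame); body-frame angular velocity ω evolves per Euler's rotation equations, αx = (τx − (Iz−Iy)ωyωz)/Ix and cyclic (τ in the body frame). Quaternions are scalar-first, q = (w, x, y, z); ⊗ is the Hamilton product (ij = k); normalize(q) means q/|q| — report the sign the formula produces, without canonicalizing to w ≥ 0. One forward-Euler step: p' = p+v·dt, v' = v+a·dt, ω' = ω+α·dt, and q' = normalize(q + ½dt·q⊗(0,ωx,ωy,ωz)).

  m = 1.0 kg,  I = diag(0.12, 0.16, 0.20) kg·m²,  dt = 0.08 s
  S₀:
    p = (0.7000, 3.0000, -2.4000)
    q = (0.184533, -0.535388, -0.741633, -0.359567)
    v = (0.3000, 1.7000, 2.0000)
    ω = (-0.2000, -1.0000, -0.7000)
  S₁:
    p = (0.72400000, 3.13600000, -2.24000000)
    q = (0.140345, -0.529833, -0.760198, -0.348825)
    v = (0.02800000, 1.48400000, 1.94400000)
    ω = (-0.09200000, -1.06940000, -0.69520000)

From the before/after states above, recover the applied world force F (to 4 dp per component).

velocity change Δv = (-0.27200000, -0.21600000, -0.05600000)
applied force F = (-3.4000, -2.7000, -0.7000)

F = (-3.4000, -2.7000, -0.7000)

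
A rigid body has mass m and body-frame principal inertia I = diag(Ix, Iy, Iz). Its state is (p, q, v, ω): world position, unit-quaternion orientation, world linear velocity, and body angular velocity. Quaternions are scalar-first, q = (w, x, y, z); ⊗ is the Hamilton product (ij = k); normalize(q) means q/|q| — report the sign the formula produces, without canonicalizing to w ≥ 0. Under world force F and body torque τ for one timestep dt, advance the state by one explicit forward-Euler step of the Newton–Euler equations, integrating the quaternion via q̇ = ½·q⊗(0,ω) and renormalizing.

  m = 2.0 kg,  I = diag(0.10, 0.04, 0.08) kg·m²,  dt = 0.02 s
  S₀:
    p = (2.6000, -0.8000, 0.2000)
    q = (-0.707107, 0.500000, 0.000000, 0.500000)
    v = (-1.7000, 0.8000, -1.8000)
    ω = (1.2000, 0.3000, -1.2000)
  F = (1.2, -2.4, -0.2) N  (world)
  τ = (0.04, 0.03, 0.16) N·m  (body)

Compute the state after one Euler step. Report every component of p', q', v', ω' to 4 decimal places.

a = F/m = (0.6000, -1.2000, -0.1000)
p + v·dt = (2.5660, -0.7840, 0.1640)
new velocity v' = (-1.6880, 0.7760, -1.8020)
(τ − ω×Iω)/I = (0.5440, 1.4700, 2.2700)
ω' = ω + α·dt = (1.2109, 0.3294, -1.1546)
Hamilton product q⊗(0,ω) = (0.0000000, -0.9985284, 0.9878679, 0.9985284)
q + ½dt·q⊗(0,ω), renormalized = (-0.7070, 0.4899, 0.0099, 0.5099)

p' = (2.5660, -0.7840, 0.1640)
q' = (-0.7070, 0.4899, 0.0099, 0.5099)
v' = (-1.6880, 0.7760, -1.8020)
ω' = (1.2109, 0.3294, -1.1546)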